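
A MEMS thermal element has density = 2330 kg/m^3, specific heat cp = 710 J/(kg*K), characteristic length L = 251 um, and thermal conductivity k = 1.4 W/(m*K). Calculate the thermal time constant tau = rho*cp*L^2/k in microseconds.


Step 1: Convert L to m: L = 251e-6 m
Step 2: L^2 = (251e-6)^2 = 6.3001e-08 m^2
Step 3: tau = 2330 * 710 * 6.3001e-08 / 1.4 = 7.444468164e-02 s
Step 4: Convert to microseconds (multiply by 1e6).
tau = 74444.682 us


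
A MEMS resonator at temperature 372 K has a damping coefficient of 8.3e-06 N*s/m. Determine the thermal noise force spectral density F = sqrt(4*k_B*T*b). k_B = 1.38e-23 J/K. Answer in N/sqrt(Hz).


Step 1: Compute 4 * k_B * T * b
= 4 * 1.38e-23 * 372 * 8.3e-06
= 1.7044e-25 N^2/Hz
Step 2: F_noise = sqrt(1.7044e-25)
F_noise = 4.13e-13 N/sqrt(Hz)


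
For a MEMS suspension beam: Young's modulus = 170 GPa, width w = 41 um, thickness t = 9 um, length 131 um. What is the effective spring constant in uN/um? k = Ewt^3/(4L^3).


Step 1: Convert E to consistent units (1 GPa = 1000 uN/um^2).
E = 170 GPa = 170000 uN/um^2
Step 2: Compute t^3 = 9^3 = 729
Step 3: Compute L^3 = 131^3 = 2248091
Step 4: k = 170000 * 41 * 729 / (4 * 2248091)
k = 565.0494 uN/um


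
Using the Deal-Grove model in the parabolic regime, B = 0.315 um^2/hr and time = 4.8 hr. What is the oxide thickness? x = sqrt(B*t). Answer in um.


Step 1: Compute B*t = 0.315 * 4.8 = 1.512
Step 2: x = sqrt(1.512)
x = 1.23 um


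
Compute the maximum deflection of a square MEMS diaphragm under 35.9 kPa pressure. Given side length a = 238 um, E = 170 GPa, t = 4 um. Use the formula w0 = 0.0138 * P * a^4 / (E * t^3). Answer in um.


Step 1: Convert pressure to compatible units (E is in GPa, so P in GPa).
P = 35.9 kPa = 35.9e-6 GPa
Step 2: Compute numerator: 0.0138 * P * a^4.
a^4 = 238^4 = 3208542736
numerator = 0.0138 * 35.9e-6 * 3208542736 = 1.58958e+03
Step 3: Compute denominator: E * t^3 = 170 * 4^3 = 10880
Step 4: w0 = numerator / denominator = 1.58958e+03 / 10880 = 0.1461 um


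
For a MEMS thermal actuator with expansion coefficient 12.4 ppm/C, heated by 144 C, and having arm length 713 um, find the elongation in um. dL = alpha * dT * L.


Step 1: Convert CTE: alpha = 12.4 ppm/C = 12.4e-6 /C
Step 2: dL = 12.4e-6 * 144 * 713
dL = 1.2731 um


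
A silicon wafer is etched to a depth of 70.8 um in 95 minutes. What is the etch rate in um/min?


Step 1: Etch rate = depth / time
Step 2: rate = 70.8 / 95
rate = 0.745 um/min


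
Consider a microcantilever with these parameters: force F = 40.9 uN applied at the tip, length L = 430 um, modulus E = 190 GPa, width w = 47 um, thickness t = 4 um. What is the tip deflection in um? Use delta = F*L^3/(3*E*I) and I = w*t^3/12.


Step 1: Calculate the second moment of area.
I = w * t^3 / 12 = 47 * 4^3 / 12 = 250.6667 um^4
Step 2: Convert E to consistent units (1 GPa = 1000 uN/um^2).
E = 190 GPa = 190000 uN/um^2
Step 3: Calculate tip deflection.
delta = F * L^3 / (3 * E * I)
delta = 40.9 * 430^3 / (3 * 190000 * 250.6667)
delta = 22.7592 um


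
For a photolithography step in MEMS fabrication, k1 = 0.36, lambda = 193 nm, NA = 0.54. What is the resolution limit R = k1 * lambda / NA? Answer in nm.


Step 1: Identify values: k1 = 0.36, lambda = 193 nm, NA = 0.54
Step 2: R = k1 * lambda / NA
R = 0.36 * 193 / 0.54
R = 128.7 nm


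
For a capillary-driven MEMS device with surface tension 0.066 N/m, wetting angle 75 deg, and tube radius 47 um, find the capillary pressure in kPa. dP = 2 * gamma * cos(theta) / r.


Step 1: cos(75 deg) = 0.2588
Step 2: Convert r to m: r = 47e-6 m
Step 3: dP = 2 * 0.066 * 0.2588 / 47e-6 = 726.8 Pa
Step 4: Convert Pa to kPa (divide by 1000).
dP = 0.73 kPa


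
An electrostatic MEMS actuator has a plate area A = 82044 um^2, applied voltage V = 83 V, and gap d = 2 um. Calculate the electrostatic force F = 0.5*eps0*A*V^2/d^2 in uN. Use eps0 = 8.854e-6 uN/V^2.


Step 1: Identify parameters.
eps0 = 8.854e-6 uN/V^2, A = 82044 um^2, V = 83 V, d = 2 um
Step 2: Compute V^2 = 83^2 = 6889
Step 3: Compute d^2 = 2^2 = 4
Step 4: F = 0.5 * 8.854e-6 * 82044 * 6889 / 4
F = 625.536 uN


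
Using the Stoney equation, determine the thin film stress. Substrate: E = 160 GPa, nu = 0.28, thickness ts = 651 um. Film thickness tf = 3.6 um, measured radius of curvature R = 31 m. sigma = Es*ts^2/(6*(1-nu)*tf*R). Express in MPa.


Step 1: Compute numerator: Es * ts^2 = 160 * 651^2 = 67808160 (GPa*um^2)
Step 2: Compute denominator (R in um): 6*(1-nu)*tf*R = 6*0.72*3.6*31e6 = 482112000.0 (um^2)
Step 3: sigma (GPa) = 67808160 / 482112000.0 = 1.40648e-01 GPa
Step 4: Convert to MPa (x1000): sigma = 140.6 MPa


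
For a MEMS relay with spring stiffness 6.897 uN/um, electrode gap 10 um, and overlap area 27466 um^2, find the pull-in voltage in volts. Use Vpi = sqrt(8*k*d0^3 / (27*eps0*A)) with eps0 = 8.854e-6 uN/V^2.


Step 1: Compute numerator: 8 * k * d0^3 = 8 * 6.897 * 10^3 = 55176.0
Step 2: Compute denominator: 27 * eps0 * A = 27 * 8.854e-6 * 27466 = 6.565967
Step 3: Vpi = sqrt(55176.0 / 6.565967)
Vpi = 91.67 V


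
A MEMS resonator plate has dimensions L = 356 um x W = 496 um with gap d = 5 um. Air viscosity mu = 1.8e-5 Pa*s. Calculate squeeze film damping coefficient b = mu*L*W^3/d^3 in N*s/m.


Step 1: Convert to SI.
L = 356e-6 m, W = 496e-6 m, d = 5e-6 m
Step 2: W^3 = (496e-6)^3 = 1.22e-10 m^3
Step 3: d^3 = (5e-6)^3 = 1.25e-16 m^3
Step 4: b = 1.8e-5 * 356e-6 * 1.22e-10 / 1.25e-16
b = 6.26e-03 N*s/m


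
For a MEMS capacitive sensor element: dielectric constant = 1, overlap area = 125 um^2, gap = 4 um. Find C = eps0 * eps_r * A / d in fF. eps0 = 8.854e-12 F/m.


Step 1: Convert area to m^2: A = 125e-12 m^2
Step 2: Convert gap to m: d = 4e-6 m
Step 3: C = eps0 * eps_r * A / d
C = 8.854e-12 * 1 * 125e-12 / 4e-6
Step 4: Convert to fF (multiply by 1e15).
C = 0.28 fF


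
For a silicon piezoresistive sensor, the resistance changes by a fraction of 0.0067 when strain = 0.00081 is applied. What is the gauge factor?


Step 1: Identify values.
dR/R = 0.0067, strain = 0.00081
Step 2: GF = (dR/R) / strain = 0.0067 / 0.00081
GF = 8.3


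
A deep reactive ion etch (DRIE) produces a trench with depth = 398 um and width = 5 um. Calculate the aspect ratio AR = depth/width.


Step 1: AR = depth / width
Step 2: AR = 398 / 5
AR = 79.6


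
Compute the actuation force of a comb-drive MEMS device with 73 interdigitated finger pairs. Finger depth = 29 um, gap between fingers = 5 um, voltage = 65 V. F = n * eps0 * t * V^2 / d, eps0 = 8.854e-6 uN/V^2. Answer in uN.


Step 1: Parameters: n=73, eps0=8.854e-6 uN/V^2, t=29 um, V=65 V, d=5 um
Step 2: V^2 = 4225
Step 3: F = 73 * 8.854e-6 * 29 * 4225 / 5
F = 15.839 uN


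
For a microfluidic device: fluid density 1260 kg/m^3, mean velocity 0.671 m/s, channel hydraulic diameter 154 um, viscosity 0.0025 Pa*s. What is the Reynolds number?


Step 1: Convert Dh to meters: Dh = 154e-6 m
Step 2: Re = rho * v * Dh / mu
Re = 1260 * 0.671 * 154e-6 / 0.0025
Re = 52.08


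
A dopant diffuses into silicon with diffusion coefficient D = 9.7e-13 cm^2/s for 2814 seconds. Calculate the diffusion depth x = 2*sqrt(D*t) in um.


Step 1: Compute D*t = 9.7e-13 * 2814 = 2.72958e-09 cm^2
Step 2: sqrt(D*t) = 5.22454e-05 cm
Step 3: x = 2 * 5.22454e-05 cm = 1.044908e-04 cm
Step 4: Convert to um (1 cm = 1e4 um): x = 1.045 um


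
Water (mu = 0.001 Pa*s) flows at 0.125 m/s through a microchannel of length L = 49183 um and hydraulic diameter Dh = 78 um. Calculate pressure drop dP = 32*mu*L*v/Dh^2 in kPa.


Step 1: Convert to SI: L = 49183e-6 m, Dh = 78e-6 m
Step 2: dP = 32 * 0.001 * 49183e-6 * 0.125 / (78e-6)^2
Step 3: dP = 32335.96 Pa
Step 4: Convert to kPa: dP = 32.34 kPa


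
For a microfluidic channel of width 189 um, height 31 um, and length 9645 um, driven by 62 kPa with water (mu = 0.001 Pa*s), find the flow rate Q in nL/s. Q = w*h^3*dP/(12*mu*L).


Step 1: Convert all dimensions to SI (meters).
w = 189e-6 m, h = 31e-6 m, L = 9645e-6 m, dP = 62e3 Pa
Step 2: Q = w * h^3 * dP / (12 * mu * L)
Q = 189e-6 * (31e-6)^3 * 62e3 / (12 * 0.001 * 9645e-6) = 3.01616501e-09 m^3/s
Step 3: Convert Q from m^3/s to nL/s (1 m^3 = 1e12 nL, so multiply by 1e12).
Q = 3016.165 nL/s


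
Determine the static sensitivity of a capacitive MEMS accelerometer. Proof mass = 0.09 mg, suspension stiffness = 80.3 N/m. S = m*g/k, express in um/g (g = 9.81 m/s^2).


Step 1: Convert mass: m = 0.09 mg = 9.00e-08 kg
Step 2: S = m * g / k = 9.00e-08 * 9.81 / 80.3
Step 3: S = 1.10e-08 m/g
Step 4: Convert to um/g: S = 0.011 um/g


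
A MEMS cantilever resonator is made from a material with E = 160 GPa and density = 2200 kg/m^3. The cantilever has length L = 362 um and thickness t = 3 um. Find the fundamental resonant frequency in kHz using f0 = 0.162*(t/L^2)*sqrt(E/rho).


Step 1: Convert units to SI.
t_SI = 3e-6 m, L_SI = 362e-6 m
Step 2: Calculate sqrt(E/rho).
sqrt(160e9 / 2200) = 8528.03 m/s
Step 3: Compute f0.
f0 = 0.162 * 3e-6 / (362e-6)^2 * 8528.03 = 31627.7 Hz = 31.63 kHz


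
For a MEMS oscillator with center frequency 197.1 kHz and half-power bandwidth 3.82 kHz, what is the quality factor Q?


Step 1: Q = f0 / bandwidth
Step 2: Q = 197.1 / 3.82
Q = 51.6


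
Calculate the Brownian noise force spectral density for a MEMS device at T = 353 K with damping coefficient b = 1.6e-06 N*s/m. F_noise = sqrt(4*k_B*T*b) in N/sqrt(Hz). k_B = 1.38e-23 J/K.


Step 1: Compute 4 * k_B * T * b
= 4 * 1.38e-23 * 353 * 1.6e-06
= 3.1177e-26 N^2/Hz
Step 2: F_noise = sqrt(3.1177e-26)
F_noise = 1.77e-13 N/sqrt(Hz)


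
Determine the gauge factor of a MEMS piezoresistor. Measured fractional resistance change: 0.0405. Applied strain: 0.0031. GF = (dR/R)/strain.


Step 1: Identify values.
dR/R = 0.0405, strain = 0.0031
Step 2: GF = (dR/R) / strain = 0.0405 / 0.0031
GF = 13.1


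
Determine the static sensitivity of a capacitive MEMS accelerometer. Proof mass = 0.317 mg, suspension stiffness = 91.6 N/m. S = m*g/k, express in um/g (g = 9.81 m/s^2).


Step 1: Convert mass: m = 0.317 mg = 3.17e-07 kg
Step 2: S = m * g / k = 3.17e-07 * 9.81 / 91.6
Step 3: S = 3.39e-08 m/g
Step 4: Convert to um/g: S = 0.034 um/g


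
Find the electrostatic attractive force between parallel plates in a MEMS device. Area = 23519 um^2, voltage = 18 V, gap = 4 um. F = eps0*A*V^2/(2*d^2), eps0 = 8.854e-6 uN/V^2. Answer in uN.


Step 1: Identify parameters.
eps0 = 8.854e-6 uN/V^2, A = 23519 um^2, V = 18 V, d = 4 um
Step 2: Compute V^2 = 18^2 = 324
Step 3: Compute d^2 = 4^2 = 16
Step 4: F = 0.5 * 8.854e-6 * 23519 * 324 / 16
F = 2.108 uN


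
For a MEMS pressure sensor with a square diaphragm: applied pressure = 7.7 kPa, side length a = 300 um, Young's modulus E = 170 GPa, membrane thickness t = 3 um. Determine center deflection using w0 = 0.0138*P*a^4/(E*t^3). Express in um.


Step 1: Convert pressure to compatible units (E is in GPa, so P in GPa).
P = 7.7 kPa = 7.7e-6 GPa
Step 2: Compute numerator: 0.0138 * P * a^4.
a^4 = 300^4 = 8100000000
numerator = 0.0138 * 7.7e-6 * 8100000000 = 8.60706e+02
Step 3: Compute denominator: E * t^3 = 170 * 3^3 = 4590
Step 4: w0 = numerator / denominator = 8.60706e+02 / 4590 = 0.1875 um


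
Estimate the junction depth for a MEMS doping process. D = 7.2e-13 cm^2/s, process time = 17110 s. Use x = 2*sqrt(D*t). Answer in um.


Step 1: Compute D*t = 7.2e-13 * 17110 = 1.23192e-08 cm^2
Step 2: sqrt(D*t) = 1.1099e-04 cm
Step 3: x = 2 * 1.1099e-04 cm = 2.2198e-04 cm
Step 4: Convert to um (1 cm = 1e4 um): x = 2.22 um


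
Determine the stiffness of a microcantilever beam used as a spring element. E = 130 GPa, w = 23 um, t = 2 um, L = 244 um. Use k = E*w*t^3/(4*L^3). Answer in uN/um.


Step 1: Convert E to consistent units (1 GPa = 1000 uN/um^2).
E = 130 GPa = 130000 uN/um^2
Step 2: Compute t^3 = 2^3 = 8
Step 3: Compute L^3 = 244^3 = 14526784
Step 4: k = 130000 * 23 * 8 / (4 * 14526784)
k = 0.4117 uN/um


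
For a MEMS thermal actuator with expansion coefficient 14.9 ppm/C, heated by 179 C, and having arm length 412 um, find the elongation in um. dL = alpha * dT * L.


Step 1: Convert CTE: alpha = 14.9 ppm/C = 14.9e-6 /C
Step 2: dL = 14.9e-6 * 179 * 412
dL = 1.0988 um


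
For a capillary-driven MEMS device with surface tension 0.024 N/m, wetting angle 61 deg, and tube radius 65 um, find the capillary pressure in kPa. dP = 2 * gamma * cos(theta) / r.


Step 1: cos(61 deg) = 0.4848
Step 2: Convert r to m: r = 65e-6 m
Step 3: dP = 2 * 0.024 * 0.4848 / 65e-6 = 358.0 Pa
Step 4: Convert Pa to kPa (divide by 1000).
dP = 0.36 kPa


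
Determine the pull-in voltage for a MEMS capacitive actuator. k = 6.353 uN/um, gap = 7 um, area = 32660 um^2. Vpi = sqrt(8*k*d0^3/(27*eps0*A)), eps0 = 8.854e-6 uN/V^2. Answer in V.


Step 1: Compute numerator: 8 * k * d0^3 = 8 * 6.353 * 7^3 = 17432.632
Step 2: Compute denominator: 27 * eps0 * A = 27 * 8.854e-6 * 32660 = 7.807634
Step 3: Vpi = sqrt(17432.632 / 7.807634)
Vpi = 47.25 V


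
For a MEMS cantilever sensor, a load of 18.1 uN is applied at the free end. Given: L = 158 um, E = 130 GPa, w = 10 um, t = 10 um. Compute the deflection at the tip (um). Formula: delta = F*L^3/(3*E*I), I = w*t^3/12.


Step 1: Calculate the second moment of area.
I = w * t^3 / 12 = 10 * 10^3 / 12 = 833.3333 um^4
Step 2: Convert E to consistent units (1 GPa = 1000 uN/um^2).
E = 130 GPa = 130000 uN/um^2
Step 3: Calculate tip deflection.
delta = F * L^3 / (3 * E * I)
delta = 18.1 * 158^3 / (3 * 130000 * 833.3333)
delta = 0.2197 um


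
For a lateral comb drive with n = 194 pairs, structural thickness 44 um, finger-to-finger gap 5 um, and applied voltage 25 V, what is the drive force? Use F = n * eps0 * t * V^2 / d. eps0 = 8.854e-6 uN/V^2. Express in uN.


Step 1: Parameters: n=194, eps0=8.854e-6 uN/V^2, t=44 um, V=25 V, d=5 um
Step 2: V^2 = 625
Step 3: F = 194 * 8.854e-6 * 44 * 625 / 5
F = 9.447 uN


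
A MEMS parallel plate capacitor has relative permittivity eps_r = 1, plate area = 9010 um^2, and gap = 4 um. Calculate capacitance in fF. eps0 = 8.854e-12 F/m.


Step 1: Convert area to m^2: A = 9010e-12 m^2
Step 2: Convert gap to m: d = 4e-6 m
Step 3: C = eps0 * eps_r * A / d
C = 8.854e-12 * 1 * 9010e-12 / 4e-6
Step 4: Convert to fF (multiply by 1e15).
C = 19.94 fF


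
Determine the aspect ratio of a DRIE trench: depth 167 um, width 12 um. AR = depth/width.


Step 1: AR = depth / width
Step 2: AR = 167 / 12
AR = 13.9


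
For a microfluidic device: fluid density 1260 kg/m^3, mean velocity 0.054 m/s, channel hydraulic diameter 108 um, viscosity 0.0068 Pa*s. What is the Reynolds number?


Step 1: Convert Dh to meters: Dh = 108e-6 m
Step 2: Re = rho * v * Dh / mu
Re = 1260 * 0.054 * 108e-6 / 0.0068
Re = 1.081


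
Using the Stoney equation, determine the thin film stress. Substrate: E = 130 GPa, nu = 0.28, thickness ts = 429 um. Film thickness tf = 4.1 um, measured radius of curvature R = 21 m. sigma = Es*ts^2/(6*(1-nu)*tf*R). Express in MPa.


Step 1: Compute numerator: Es * ts^2 = 130 * 429^2 = 23925330 (GPa*um^2)
Step 2: Compute denominator (R in um): 6*(1-nu)*tf*R = 6*0.72*4.1*21e6 = 371952000.0 (um^2)
Step 3: sigma (GPa) = 23925330 / 371952000.0 = 6.4324e-02 GPa
Step 4: Convert to MPa (x1000): sigma = 64.3 MPa


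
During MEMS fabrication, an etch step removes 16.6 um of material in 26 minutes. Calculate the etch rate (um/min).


Step 1: Etch rate = depth / time
Step 2: rate = 16.6 / 26
rate = 0.638 um/min


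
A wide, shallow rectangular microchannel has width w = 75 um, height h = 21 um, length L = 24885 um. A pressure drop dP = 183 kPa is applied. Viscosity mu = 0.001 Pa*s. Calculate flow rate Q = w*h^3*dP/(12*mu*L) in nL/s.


Step 1: Convert all dimensions to SI (meters).
w = 75e-6 m, h = 21e-6 m, L = 24885e-6 m, dP = 183e3 Pa
Step 2: Q = w * h^3 * dP / (12 * mu * L)
Q = 75e-6 * (21e-6)^3 * 183e3 / (12 * 0.001 * 24885e-6) = 4.2564873e-10 m^3/s
Step 3: Convert Q from m^3/s to nL/s (1 m^3 = 1e12 nL, so multiply by 1e12).
Q = 425.649 nL/s


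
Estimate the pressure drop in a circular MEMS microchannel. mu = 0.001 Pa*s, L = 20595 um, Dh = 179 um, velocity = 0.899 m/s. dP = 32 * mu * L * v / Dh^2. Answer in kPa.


Step 1: Convert to SI: L = 20595e-6 m, Dh = 179e-6 m
Step 2: dP = 32 * 0.001 * 20595e-6 * 0.899 / (179e-6)^2
Step 3: dP = 18491.21 Pa
Step 4: Convert to kPa: dP = 18.49 kPa


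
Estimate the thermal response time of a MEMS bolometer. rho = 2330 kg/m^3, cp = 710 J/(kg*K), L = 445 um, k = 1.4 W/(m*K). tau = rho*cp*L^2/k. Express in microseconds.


Step 1: Convert L to m: L = 445e-6 m
Step 2: L^2 = (445e-6)^2 = 1.98025e-07 m^2
Step 3: tau = 2330 * 710 * 1.98025e-07 / 1.4 = 2.3399482679e-01 s
Step 4: Convert to microseconds (multiply by 1e6).
tau = 233994.827 us


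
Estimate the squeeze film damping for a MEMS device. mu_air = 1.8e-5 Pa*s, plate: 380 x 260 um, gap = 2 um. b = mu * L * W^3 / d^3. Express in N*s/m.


Step 1: Convert to SI.
L = 380e-6 m, W = 260e-6 m, d = 2e-6 m
Step 2: W^3 = (260e-6)^3 = 1.76e-11 m^3
Step 3: d^3 = (2e-6)^3 = 8.00e-18 m^3
Step 4: b = 1.8e-5 * 380e-6 * 1.76e-11 / 8.00e-18
b = 1.50e-02 N*s/m


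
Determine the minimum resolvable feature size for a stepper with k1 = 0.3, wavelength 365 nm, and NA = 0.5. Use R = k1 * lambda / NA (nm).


Step 1: Identify values: k1 = 0.3, lambda = 365 nm, NA = 0.5
Step 2: R = k1 * lambda / NA
R = 0.3 * 365 / 0.5
R = 219.0 nm


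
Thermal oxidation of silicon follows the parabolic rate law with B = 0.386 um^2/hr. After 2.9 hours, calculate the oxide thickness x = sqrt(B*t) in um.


Step 1: Compute B*t = 0.386 * 2.9 = 1.1194
Step 2: x = sqrt(1.1194)
x = 1.058 um


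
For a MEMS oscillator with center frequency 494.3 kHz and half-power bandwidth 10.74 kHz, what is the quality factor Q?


Step 1: Q = f0 / bandwidth
Step 2: Q = 494.3 / 10.74
Q = 46.0


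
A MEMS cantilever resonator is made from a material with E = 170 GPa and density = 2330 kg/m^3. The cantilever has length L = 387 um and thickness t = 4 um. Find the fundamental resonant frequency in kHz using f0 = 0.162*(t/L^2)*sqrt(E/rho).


Step 1: Convert units to SI.
t_SI = 4e-6 m, L_SI = 387e-6 m
Step 2: Calculate sqrt(E/rho).
sqrt(170e9 / 2330) = 8541.74 m/s
Step 3: Compute f0.
f0 = 0.162 * 4e-6 / (387e-6)^2 * 8541.74 = 36957.2 Hz = 36.96 kHz


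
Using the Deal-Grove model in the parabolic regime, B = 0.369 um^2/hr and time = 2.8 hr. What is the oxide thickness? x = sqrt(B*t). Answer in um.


Step 1: Compute B*t = 0.369 * 2.8 = 1.0332
Step 2: x = sqrt(1.0332)
x = 1.016 um


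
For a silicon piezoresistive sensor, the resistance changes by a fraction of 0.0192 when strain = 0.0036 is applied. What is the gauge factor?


Step 1: Identify values.
dR/R = 0.0192, strain = 0.0036
Step 2: GF = (dR/R) / strain = 0.0192 / 0.0036
GF = 5.3


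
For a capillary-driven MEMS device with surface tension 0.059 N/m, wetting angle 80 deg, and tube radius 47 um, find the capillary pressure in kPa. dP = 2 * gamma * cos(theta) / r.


Step 1: cos(80 deg) = 0.1736
Step 2: Convert r to m: r = 47e-6 m
Step 3: dP = 2 * 0.059 * 0.1736 / 47e-6 = 435.8 Pa
Step 4: Convert Pa to kPa (divide by 1000).
dP = 0.44 kPa


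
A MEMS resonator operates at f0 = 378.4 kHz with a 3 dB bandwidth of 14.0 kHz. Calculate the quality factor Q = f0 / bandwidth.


Step 1: Q = f0 / bandwidth
Step 2: Q = 378.4 / 14.0
Q = 27.0


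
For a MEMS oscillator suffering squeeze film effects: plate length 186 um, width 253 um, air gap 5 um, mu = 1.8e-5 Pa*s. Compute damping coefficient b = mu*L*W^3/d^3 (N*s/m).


Step 1: Convert to SI.
L = 186e-6 m, W = 253e-6 m, d = 5e-6 m
Step 2: W^3 = (253e-6)^3 = 1.62e-11 m^3
Step 3: d^3 = (5e-6)^3 = 1.25e-16 m^3
Step 4: b = 1.8e-5 * 186e-6 * 1.62e-11 / 1.25e-16
b = 4.34e-04 N*s/m


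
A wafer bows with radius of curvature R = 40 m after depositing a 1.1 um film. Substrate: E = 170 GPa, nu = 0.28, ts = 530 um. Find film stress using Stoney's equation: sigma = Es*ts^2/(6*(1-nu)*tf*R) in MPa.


Step 1: Compute numerator: Es * ts^2 = 170 * 530^2 = 47753000 (GPa*um^2)
Step 2: Compute denominator (R in um): 6*(1-nu)*tf*R = 6*0.72*1.1*40e6 = 190080000.0 (um^2)
Step 3: sigma (GPa) = 47753000 / 190080000.0 = 2.51226e-01 GPa
Step 4: Convert to MPa (x1000): sigma = 251.2 MPa


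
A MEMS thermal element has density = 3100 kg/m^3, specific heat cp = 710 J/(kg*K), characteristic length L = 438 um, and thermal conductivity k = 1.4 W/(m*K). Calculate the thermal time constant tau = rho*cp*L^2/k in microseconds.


Step 1: Convert L to m: L = 438e-6 m
Step 2: L^2 = (438e-6)^2 = 1.91844e-07 m^2
Step 3: tau = 3100 * 710 * 1.91844e-07 / 1.4 = 3.0160617429e-01 s
Step 4: Convert to microseconds (multiply by 1e6).
tau = 301606.174 us


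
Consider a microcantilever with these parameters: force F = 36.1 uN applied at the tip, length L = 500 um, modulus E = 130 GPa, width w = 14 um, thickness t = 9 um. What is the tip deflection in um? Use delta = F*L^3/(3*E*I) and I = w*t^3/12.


Step 1: Calculate the second moment of area.
I = w * t^3 / 12 = 14 * 9^3 / 12 = 850.5 um^4
Step 2: Convert E to consistent units (1 GPa = 1000 uN/um^2).
E = 130 GPa = 130000 uN/um^2
Step 3: Calculate tip deflection.
delta = F * L^3 / (3 * E * I)
delta = 36.1 * 500^3 / (3 * 130000 * 850.5)
delta = 13.6044 um


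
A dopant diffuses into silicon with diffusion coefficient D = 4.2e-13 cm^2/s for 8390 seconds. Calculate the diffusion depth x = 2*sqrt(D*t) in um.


Step 1: Compute D*t = 4.2e-13 * 8390 = 3.5238e-09 cm^2
Step 2: sqrt(D*t) = 5.93616e-05 cm
Step 3: x = 2 * 5.93616e-05 cm = 1.187232e-04 cm
Step 4: Convert to um (1 cm = 1e4 um): x = 1.187 um


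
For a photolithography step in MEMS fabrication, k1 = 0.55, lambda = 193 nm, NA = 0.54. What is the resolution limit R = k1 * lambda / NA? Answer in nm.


Step 1: Identify values: k1 = 0.55, lambda = 193 nm, NA = 0.54
Step 2: R = k1 * lambda / NA
R = 0.55 * 193 / 0.54
R = 196.6 nm


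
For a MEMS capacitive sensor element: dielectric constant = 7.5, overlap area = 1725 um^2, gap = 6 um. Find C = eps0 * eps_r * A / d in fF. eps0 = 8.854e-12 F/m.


Step 1: Convert area to m^2: A = 1725e-12 m^2
Step 2: Convert gap to m: d = 6e-6 m
Step 3: C = eps0 * eps_r * A / d
C = 8.854e-12 * 7.5 * 1725e-12 / 6e-6
Step 4: Convert to fF (multiply by 1e15).
C = 19.09 fF


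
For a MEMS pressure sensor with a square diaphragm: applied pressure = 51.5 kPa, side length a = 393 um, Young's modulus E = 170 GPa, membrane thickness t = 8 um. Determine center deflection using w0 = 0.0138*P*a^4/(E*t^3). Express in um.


Step 1: Convert pressure to compatible units (E is in GPa, so P in GPa).
P = 51.5 kPa = 51.5e-6 GPa
Step 2: Compute numerator: 0.0138 * P * a^4.
a^4 = 393^4 = 23854493601
numerator = 0.0138 * 51.5e-6 * 23854493601 = 1.69534e+04
Step 3: Compute denominator: E * t^3 = 170 * 8^3 = 87040
Step 4: w0 = numerator / denominator = 1.69534e+04 / 87040 = 0.1948 um


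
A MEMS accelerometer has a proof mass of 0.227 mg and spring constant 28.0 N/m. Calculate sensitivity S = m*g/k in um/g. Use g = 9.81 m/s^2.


Step 1: Convert mass: m = 0.227 mg = 2.27e-07 kg
Step 2: S = m * g / k = 2.27e-07 * 9.81 / 28.0
Step 3: S = 7.95e-08 m/g
Step 4: Convert to um/g: S = 0.08 um/g


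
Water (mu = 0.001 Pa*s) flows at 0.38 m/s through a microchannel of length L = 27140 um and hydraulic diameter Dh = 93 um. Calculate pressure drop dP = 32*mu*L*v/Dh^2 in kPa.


Step 1: Convert to SI: L = 27140e-6 m, Dh = 93e-6 m
Step 2: dP = 32 * 0.001 * 27140e-6 * 0.38 / (93e-6)^2
Step 3: dP = 38157.29 Pa
Step 4: Convert to kPa: dP = 38.16 kPa


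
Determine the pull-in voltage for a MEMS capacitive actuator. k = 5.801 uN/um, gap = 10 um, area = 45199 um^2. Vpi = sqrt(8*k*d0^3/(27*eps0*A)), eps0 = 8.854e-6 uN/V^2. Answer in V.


Step 1: Compute numerator: 8 * k * d0^3 = 8 * 5.801 * 10^3 = 46408.0
Step 2: Compute denominator: 27 * eps0 * A = 27 * 8.854e-6 * 45199 = 10.805183
Step 3: Vpi = sqrt(46408.0 / 10.805183)
Vpi = 65.54 V


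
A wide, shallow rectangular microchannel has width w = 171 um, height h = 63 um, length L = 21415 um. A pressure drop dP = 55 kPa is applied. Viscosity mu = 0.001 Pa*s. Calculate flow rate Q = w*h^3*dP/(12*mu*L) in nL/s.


Step 1: Convert all dimensions to SI (meters).
w = 171e-6 m, h = 63e-6 m, L = 21415e-6 m, dP = 55e3 Pa
Step 2: Q = w * h^3 * dP / (12 * mu * L)
Q = 171e-6 * (63e-6)^3 * 55e3 / (12 * 0.001 * 21415e-6) = 9.15126483e-09 m^3/s
Step 3: Convert Q from m^3/s to nL/s (1 m^3 = 1e12 nL, so multiply by 1e12).
Q = 9151.265 nL/s


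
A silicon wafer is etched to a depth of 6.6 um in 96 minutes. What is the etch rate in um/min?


Step 1: Etch rate = depth / time
Step 2: rate = 6.6 / 96
rate = 0.069 um/min


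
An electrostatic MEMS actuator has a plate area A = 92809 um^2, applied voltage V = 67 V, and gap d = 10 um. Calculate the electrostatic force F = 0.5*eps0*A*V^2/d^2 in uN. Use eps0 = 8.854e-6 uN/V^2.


Step 1: Identify parameters.
eps0 = 8.854e-6 uN/V^2, A = 92809 um^2, V = 67 V, d = 10 um
Step 2: Compute V^2 = 67^2 = 4489
Step 3: Compute d^2 = 10^2 = 100
Step 4: F = 0.5 * 8.854e-6 * 92809 * 4489 / 100
F = 18.444 uN


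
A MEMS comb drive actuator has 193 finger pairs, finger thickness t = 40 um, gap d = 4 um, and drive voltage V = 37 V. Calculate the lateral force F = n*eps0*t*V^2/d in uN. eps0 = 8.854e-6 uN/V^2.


Step 1: Parameters: n=193, eps0=8.854e-6 uN/V^2, t=40 um, V=37 V, d=4 um
Step 2: V^2 = 1369
Step 3: F = 193 * 8.854e-6 * 40 * 1369 / 4
F = 23.394 uN


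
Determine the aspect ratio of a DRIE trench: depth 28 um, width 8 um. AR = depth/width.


Step 1: AR = depth / width
Step 2: AR = 28 / 8
AR = 3.5


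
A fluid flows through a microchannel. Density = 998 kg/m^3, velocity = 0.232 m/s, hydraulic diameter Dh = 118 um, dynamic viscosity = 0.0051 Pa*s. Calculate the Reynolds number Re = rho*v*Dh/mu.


Step 1: Convert Dh to meters: Dh = 118e-6 m
Step 2: Re = rho * v * Dh / mu
Re = 998 * 0.232 * 118e-6 / 0.0051
Re = 5.357


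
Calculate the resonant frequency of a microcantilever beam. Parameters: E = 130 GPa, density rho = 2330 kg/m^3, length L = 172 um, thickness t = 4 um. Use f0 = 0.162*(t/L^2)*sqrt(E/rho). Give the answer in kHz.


Step 1: Convert units to SI.
t_SI = 4e-6 m, L_SI = 172e-6 m
Step 2: Calculate sqrt(E/rho).
sqrt(130e9 / 2330) = 7469.54 m/s
Step 3: Compute f0.
f0 = 0.162 * 4e-6 / (172e-6)^2 * 7469.54 = 163610.8 Hz = 163.61 kHz


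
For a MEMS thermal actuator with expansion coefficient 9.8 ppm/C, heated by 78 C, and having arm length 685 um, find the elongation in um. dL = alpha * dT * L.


Step 1: Convert CTE: alpha = 9.8 ppm/C = 9.8e-6 /C
Step 2: dL = 9.8e-6 * 78 * 685
dL = 0.5236 um


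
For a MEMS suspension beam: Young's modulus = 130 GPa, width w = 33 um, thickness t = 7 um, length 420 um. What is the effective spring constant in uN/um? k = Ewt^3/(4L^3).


Step 1: Convert E to consistent units (1 GPa = 1000 uN/um^2).
E = 130 GPa = 130000 uN/um^2
Step 2: Compute t^3 = 7^3 = 343
Step 3: Compute L^3 = 420^3 = 74088000
Step 4: k = 130000 * 33 * 343 / (4 * 74088000)
k = 4.9653 uN/um


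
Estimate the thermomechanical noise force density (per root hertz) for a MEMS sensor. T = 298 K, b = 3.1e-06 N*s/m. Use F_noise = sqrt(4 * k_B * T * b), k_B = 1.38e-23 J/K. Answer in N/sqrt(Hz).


Step 1: Compute 4 * k_B * T * b
= 4 * 1.38e-23 * 298 * 3.1e-06
= 5.0994e-26 N^2/Hz
Step 2: F_noise = sqrt(5.0994e-26)
F_noise = 2.26e-13 N/sqrt(Hz)


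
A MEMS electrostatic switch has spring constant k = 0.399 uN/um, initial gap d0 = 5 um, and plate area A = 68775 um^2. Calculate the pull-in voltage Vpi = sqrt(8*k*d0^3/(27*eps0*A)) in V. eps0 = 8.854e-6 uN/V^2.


Step 1: Compute numerator: 8 * k * d0^3 = 8 * 0.399 * 5^3 = 399.0
Step 2: Compute denominator: 27 * eps0 * A = 27 * 8.854e-6 * 68775 = 16.441214
Step 3: Vpi = sqrt(399.0 / 16.441214)
Vpi = 4.93 V


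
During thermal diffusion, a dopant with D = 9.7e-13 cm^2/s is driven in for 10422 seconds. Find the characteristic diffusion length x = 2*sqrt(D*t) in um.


Step 1: Compute D*t = 9.7e-13 * 10422 = 1.010934e-08 cm^2
Step 2: sqrt(D*t) = 1.00545e-04 cm
Step 3: x = 2 * 1.00545e-04 cm = 2.0109e-04 cm
Step 4: Convert to um (1 cm = 1e4 um): x = 2.011 um


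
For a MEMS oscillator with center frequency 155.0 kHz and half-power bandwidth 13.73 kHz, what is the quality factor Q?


Step 1: Q = f0 / bandwidth
Step 2: Q = 155.0 / 13.73
Q = 11.3


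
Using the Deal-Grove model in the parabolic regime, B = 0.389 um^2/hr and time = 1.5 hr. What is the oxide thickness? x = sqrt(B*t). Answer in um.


Step 1: Compute B*t = 0.389 * 1.5 = 0.5835
Step 2: x = sqrt(0.5835)
x = 0.764 um


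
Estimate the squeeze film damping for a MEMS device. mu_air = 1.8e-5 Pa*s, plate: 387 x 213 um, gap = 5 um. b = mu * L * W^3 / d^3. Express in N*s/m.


Step 1: Convert to SI.
L = 387e-6 m, W = 213e-6 m, d = 5e-6 m
Step 2: W^3 = (213e-6)^3 = 9.66e-12 m^3
Step 3: d^3 = (5e-6)^3 = 1.25e-16 m^3
Step 4: b = 1.8e-5 * 387e-6 * 9.66e-12 / 1.25e-16
b = 5.39e-04 N*s/m


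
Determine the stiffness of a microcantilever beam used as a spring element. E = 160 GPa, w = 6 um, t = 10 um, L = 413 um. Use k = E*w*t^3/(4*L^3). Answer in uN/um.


Step 1: Convert E to consistent units (1 GPa = 1000 uN/um^2).
E = 160 GPa = 160000 uN/um^2
Step 2: Compute t^3 = 10^3 = 1000
Step 3: Compute L^3 = 413^3 = 70444997
Step 4: k = 160000 * 6 * 1000 / (4 * 70444997)
k = 3.4069 uN/um


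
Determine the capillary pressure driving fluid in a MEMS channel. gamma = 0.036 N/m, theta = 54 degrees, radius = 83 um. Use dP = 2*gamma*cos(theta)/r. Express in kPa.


Step 1: cos(54 deg) = 0.5878
Step 2: Convert r to m: r = 83e-6 m
Step 3: dP = 2 * 0.036 * 0.5878 / 83e-6 = 509.9 Pa
Step 4: Convert Pa to kPa (divide by 1000).
dP = 0.51 kPa


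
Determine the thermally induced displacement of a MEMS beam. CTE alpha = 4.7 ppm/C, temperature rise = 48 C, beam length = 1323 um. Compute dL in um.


Step 1: Convert CTE: alpha = 4.7 ppm/C = 4.7e-6 /C
Step 2: dL = 4.7e-6 * 48 * 1323
dL = 0.2985 um


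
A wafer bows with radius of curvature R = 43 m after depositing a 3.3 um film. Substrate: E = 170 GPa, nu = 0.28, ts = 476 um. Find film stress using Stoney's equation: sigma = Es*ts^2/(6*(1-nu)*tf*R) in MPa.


Step 1: Compute numerator: Es * ts^2 = 170 * 476^2 = 38517920 (GPa*um^2)
Step 2: Compute denominator (R in um): 6*(1-nu)*tf*R = 6*0.72*3.3*43e6 = 613008000.0 (um^2)
Step 3: sigma (GPa) = 38517920 / 613008000.0 = 6.2834e-02 GPa
Step 4: Convert to MPa (x1000): sigma = 62.8 MPa


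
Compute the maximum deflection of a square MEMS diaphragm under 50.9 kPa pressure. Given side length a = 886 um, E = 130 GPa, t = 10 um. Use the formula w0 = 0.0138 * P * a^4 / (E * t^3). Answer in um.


Step 1: Convert pressure to compatible units (E is in GPa, so P in GPa).
P = 50.9 kPa = 50.9e-6 GPa
Step 2: Compute numerator: 0.0138 * P * a^4.
a^4 = 886^4 = 616218720016
numerator = 0.0138 * 50.9e-6 * 616218720016 = 4.328444e+05
Step 3: Compute denominator: E * t^3 = 130 * 10^3 = 130000
Step 4: w0 = numerator / denominator = 4.328444e+05 / 130000 = 3.3296 um


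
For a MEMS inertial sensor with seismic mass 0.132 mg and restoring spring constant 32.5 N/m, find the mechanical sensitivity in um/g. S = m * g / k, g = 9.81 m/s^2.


Step 1: Convert mass: m = 0.132 mg = 1.32e-07 kg
Step 2: S = m * g / k = 1.32e-07 * 9.81 / 32.5
Step 3: S = 3.98e-08 m/g
Step 4: Convert to um/g: S = 0.04 um/g


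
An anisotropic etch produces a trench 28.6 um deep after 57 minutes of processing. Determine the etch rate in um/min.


Step 1: Etch rate = depth / time
Step 2: rate = 28.6 / 57
rate = 0.502 um/min


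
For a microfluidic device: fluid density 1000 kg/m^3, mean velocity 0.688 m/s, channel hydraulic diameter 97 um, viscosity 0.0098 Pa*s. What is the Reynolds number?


Step 1: Convert Dh to meters: Dh = 97e-6 m
Step 2: Re = rho * v * Dh / mu
Re = 1000 * 0.688 * 97e-6 / 0.0098
Re = 6.81


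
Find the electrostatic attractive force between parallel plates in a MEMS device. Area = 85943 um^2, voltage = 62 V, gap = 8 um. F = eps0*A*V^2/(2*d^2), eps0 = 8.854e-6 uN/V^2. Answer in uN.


Step 1: Identify parameters.
eps0 = 8.854e-6 uN/V^2, A = 85943 um^2, V = 62 V, d = 8 um
Step 2: Compute V^2 = 62^2 = 3844
Step 3: Compute d^2 = 8^2 = 64
Step 4: F = 0.5 * 8.854e-6 * 85943 * 3844 / 64
F = 22.852 uN


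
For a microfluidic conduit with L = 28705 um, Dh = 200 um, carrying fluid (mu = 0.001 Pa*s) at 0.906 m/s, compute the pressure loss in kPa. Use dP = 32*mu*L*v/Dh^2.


Step 1: Convert to SI: L = 28705e-6 m, Dh = 200e-6 m
Step 2: dP = 32 * 0.001 * 28705e-6 * 0.906 / (200e-6)^2
Step 3: dP = 20805.38 Pa
Step 4: Convert to kPa: dP = 20.81 kPa


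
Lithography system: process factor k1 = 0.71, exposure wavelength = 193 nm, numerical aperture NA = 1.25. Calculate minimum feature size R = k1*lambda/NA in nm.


Step 1: Identify values: k1 = 0.71, lambda = 193 nm, NA = 1.25
Step 2: R = k1 * lambda / NA
R = 0.71 * 193 / 1.25
R = 109.6 nm


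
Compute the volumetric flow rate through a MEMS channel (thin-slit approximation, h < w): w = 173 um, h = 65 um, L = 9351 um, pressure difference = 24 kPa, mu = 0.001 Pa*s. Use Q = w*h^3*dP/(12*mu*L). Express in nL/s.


Step 1: Convert all dimensions to SI (meters).
w = 173e-6 m, h = 65e-6 m, L = 9351e-6 m, dP = 24e3 Pa
Step 2: Q = w * h^3 * dP / (12 * mu * L)
Q = 173e-6 * (65e-6)^3 * 24e3 / (12 * 0.001 * 9351e-6) = 1.016150679e-08 m^3/s
Step 3: Convert Q from m^3/s to nL/s (1 m^3 = 1e12 nL, so multiply by 1e12).
Q = 10161.507 nL/s


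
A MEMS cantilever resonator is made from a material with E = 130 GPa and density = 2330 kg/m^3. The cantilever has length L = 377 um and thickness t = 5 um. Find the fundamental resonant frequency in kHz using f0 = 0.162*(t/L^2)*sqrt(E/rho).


Step 1: Convert units to SI.
t_SI = 5e-6 m, L_SI = 377e-6 m
Step 2: Calculate sqrt(E/rho).
sqrt(130e9 / 2330) = 7469.54 m/s
Step 3: Compute f0.
f0 = 0.162 * 5e-6 / (377e-6)^2 * 7469.54 = 42569.3 Hz = 42.57 kHz


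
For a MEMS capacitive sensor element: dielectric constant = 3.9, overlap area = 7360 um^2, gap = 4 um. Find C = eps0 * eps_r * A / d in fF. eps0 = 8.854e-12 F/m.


Step 1: Convert area to m^2: A = 7360e-12 m^2
Step 2: Convert gap to m: d = 4e-6 m
Step 3: C = eps0 * eps_r * A / d
C = 8.854e-12 * 3.9 * 7360e-12 / 4e-6
Step 4: Convert to fF (multiply by 1e15).
C = 63.54 fF


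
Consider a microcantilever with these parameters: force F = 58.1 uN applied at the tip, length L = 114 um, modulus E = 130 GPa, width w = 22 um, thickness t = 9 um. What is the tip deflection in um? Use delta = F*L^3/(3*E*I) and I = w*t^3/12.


Step 1: Calculate the second moment of area.
I = w * t^3 / 12 = 22 * 9^3 / 12 = 1336.5 um^4
Step 2: Convert E to consistent units (1 GPa = 1000 uN/um^2).
E = 130 GPa = 130000 uN/um^2
Step 3: Calculate tip deflection.
delta = F * L^3 / (3 * E * I)
delta = 58.1 * 114^3 / (3 * 130000 * 1336.5)
delta = 0.1651 um


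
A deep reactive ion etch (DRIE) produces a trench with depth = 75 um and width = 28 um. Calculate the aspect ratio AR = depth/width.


Step 1: AR = depth / width
Step 2: AR = 75 / 28
AR = 2.7


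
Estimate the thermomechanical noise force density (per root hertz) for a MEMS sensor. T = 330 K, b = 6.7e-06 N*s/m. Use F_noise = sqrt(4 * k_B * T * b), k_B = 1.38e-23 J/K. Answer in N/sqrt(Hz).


Step 1: Compute 4 * k_B * T * b
= 4 * 1.38e-23 * 330 * 6.7e-06
= 1.2205e-25 N^2/Hz
Step 2: F_noise = sqrt(1.2205e-25)
F_noise = 3.49e-13 N/sqrt(Hz)


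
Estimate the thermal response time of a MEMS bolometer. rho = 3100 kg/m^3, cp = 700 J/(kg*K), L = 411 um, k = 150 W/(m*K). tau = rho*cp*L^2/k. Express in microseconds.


Step 1: Convert L to m: L = 411e-6 m
Step 2: L^2 = (411e-6)^2 = 1.68921e-07 m^2
Step 3: tau = 3100 * 700 * 1.68921e-07 / 150 = 2.4437238e-03 s
Step 4: Convert to microseconds (multiply by 1e6).
tau = 2443.724 us


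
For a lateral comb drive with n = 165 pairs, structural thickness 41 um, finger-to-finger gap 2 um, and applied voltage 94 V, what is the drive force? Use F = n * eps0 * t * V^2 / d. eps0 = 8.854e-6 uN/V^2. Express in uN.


Step 1: Parameters: n=165, eps0=8.854e-6 uN/V^2, t=41 um, V=94 V, d=2 um
Step 2: V^2 = 8836
Step 3: F = 165 * 8.854e-6 * 41 * 8836 / 2
F = 264.626 uN


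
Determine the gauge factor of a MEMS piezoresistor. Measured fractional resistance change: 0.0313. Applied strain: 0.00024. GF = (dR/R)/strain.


Step 1: Identify values.
dR/R = 0.0313, strain = 0.00024
Step 2: GF = (dR/R) / strain = 0.0313 / 0.00024
GF = 130.4


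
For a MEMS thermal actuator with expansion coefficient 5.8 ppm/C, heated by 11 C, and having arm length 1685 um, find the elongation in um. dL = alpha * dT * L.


Step 1: Convert CTE: alpha = 5.8 ppm/C = 5.8e-6 /C
Step 2: dL = 5.8e-6 * 11 * 1685
dL = 0.1075 um


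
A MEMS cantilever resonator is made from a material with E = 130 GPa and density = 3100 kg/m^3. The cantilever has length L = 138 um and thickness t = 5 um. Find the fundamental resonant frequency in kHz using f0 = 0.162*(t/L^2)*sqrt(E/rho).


Step 1: Convert units to SI.
t_SI = 5e-6 m, L_SI = 138e-6 m
Step 2: Calculate sqrt(E/rho).
sqrt(130e9 / 3100) = 6475.76 m/s
Step 3: Compute f0.
f0 = 0.162 * 5e-6 / (138e-6)^2 * 6475.76 = 275434.0 Hz = 275.43 kHz


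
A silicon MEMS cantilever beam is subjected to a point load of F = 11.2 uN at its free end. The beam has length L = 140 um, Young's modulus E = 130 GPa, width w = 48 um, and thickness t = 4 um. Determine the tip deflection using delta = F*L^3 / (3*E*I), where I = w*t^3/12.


Step 1: Calculate the second moment of area.
I = w * t^3 / 12 = 48 * 4^3 / 12 = 256.0 um^4
Step 2: Convert E to consistent units (1 GPa = 1000 uN/um^2).
E = 130 GPa = 130000 uN/um^2
Step 3: Calculate tip deflection.
delta = F * L^3 / (3 * E * I)
delta = 11.2 * 140^3 / (3 * 130000 * 256.0)
delta = 0.3078 um


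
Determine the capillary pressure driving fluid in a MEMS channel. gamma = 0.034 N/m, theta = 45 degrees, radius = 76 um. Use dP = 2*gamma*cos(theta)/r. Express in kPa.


Step 1: cos(45 deg) = 0.7071
Step 2: Convert r to m: r = 76e-6 m
Step 3: dP = 2 * 0.034 * 0.7071 / 76e-6 = 632.7 Pa
Step 4: Convert Pa to kPa (divide by 1000).
dP = 0.63 kPa


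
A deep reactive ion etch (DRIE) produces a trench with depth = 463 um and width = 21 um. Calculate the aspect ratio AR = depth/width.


Step 1: AR = depth / width
Step 2: AR = 463 / 21
AR = 22.0


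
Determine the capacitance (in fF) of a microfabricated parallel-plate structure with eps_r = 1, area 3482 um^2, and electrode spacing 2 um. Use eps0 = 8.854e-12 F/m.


Step 1: Convert area to m^2: A = 3482e-12 m^2
Step 2: Convert gap to m: d = 2e-6 m
Step 3: C = eps0 * eps_r * A / d
C = 8.854e-12 * 1 * 3482e-12 / 2e-6
Step 4: Convert to fF (multiply by 1e15).
C = 15.41 fF


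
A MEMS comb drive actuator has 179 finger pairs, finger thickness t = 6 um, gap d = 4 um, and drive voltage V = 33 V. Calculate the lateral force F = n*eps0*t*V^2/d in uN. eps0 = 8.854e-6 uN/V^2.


Step 1: Parameters: n=179, eps0=8.854e-6 uN/V^2, t=6 um, V=33 V, d=4 um
Step 2: V^2 = 1089
Step 3: F = 179 * 8.854e-6 * 6 * 1089 / 4
F = 2.589 uN


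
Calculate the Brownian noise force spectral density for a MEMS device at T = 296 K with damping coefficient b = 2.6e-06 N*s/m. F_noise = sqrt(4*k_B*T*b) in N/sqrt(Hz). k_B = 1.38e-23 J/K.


Step 1: Compute 4 * k_B * T * b
= 4 * 1.38e-23 * 296 * 2.6e-06
= 4.2482e-26 N^2/Hz
Step 2: F_noise = sqrt(4.2482e-26)
F_noise = 2.06e-13 N/sqrt(Hz)


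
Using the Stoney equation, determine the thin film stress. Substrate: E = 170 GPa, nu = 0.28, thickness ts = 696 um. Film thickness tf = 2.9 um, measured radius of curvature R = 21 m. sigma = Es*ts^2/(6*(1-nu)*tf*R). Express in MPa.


Step 1: Compute numerator: Es * ts^2 = 170 * 696^2 = 82350720 (GPa*um^2)
Step 2: Compute denominator (R in um): 6*(1-nu)*tf*R = 6*0.72*2.9*21e6 = 263088000.0 (um^2)
Step 3: sigma (GPa) = 82350720 / 263088000.0 = 3.13016e-01 GPa
Step 4: Convert to MPa (x1000): sigma = 313.0 MPa
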